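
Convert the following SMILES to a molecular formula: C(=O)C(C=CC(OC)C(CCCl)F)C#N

Heavy atoms from the SMILES: 10 C, 1 Cl, 1 F, 1 N, 2 O.
Implicit hydrogens by atom environment:
  6 × C: 1 H each → 6
  2 × C: 2 H each → 4
  2 × O: no H
  1 × C: 3 H
  1 × C: no H
  1 × Cl: no H
  1 × F: no H
  1 × N: no H
  Total hydrogens = 13.
Molecular formula: C10H13ClFNO2

C10H13ClFNO2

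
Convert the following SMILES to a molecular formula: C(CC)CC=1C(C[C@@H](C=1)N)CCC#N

Heavy atoms from the SMILES: 12 C, 2 N.
Implicit hydrogens by atom environment:
  6 × C: 2 H each → 12
  3 × C: 1 H each → 3
  2 × C: no H
  1 × C: 3 H
  1 × N: 2 H
  1 × N: no H
  Total hydrogens = 20.
Molecular formula: C12H20N2

C12H20N2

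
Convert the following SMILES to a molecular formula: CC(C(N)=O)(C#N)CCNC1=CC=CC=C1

Heavy atoms from the SMILES: 12 C, 3 N, 1 O.
Implicit hydrogens by atom environment:
  5 × C (aromatic): 1 H each → 5
  3 × C: no H
  2 × C: 2 H each → 4
  1 × C: 3 H
  1 × C (aromatic): no H
  1 × N: 2 H
  1 × N: 1 H
  1 × N: no H
  1 × O: no H
  Total hydrogens = 15.
Molecular formula: C12H15N3O

C12H15N3O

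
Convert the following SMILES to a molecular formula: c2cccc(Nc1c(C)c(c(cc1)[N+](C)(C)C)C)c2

Heavy atoms from the SMILES: 17 C, 2 N.
Implicit hydrogens by atom environment:
  7 × C (aromatic): 1 H each → 7
  5 × C: 3 H each → 15
  5 × C (aromatic): no H
  1 × N: 1 H
  1 × N (charge +1): no H
  Total hydrogens = 23.
Net charge +1.
Molecular formula: C17H23N2+

C17H23N2+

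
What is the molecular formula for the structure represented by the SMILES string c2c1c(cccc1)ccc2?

C10H8

Heavy atoms from the SMILES: 10 C.
Implicit hydrogens by atom environment:
  8 × C (aromatic): 1 H each → 8
  2 × C (aromatic): no H
  Total hydrogens = 8.
Molecular formula: C10H8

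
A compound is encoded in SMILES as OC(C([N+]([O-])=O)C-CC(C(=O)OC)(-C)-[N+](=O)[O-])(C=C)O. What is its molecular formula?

C10H16N2O8

Heavy atoms from the SMILES: 10 C, 2 N, 8 O.
Implicit hydrogens by atom environment:
  4 × O: no H
  3 × C: 2 H each → 6
  3 × C: no H
  2 × C: 3 H each → 6
  2 × C: 1 H each → 2
  2 × N (charge +1): no H
  2 × O: 1 H each → 2
  2 × O (charge -1): no H
  Total hydrogens = 16.
Molecular formula: C10H16N2O8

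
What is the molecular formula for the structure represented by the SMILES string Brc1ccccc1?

Heavy atoms from the SMILES: 1 Br, 6 C.
Implicit hydrogens by atom environment:
  5 × C (aromatic): 1 H each → 5
  1 × Br: no H
  1 × C (aromatic): no H
  Total hydrogens = 5.
Molecular formula: C6H5Br

C6H5Br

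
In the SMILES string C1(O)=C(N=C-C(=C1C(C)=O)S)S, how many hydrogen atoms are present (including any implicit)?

Hydrogens are implicit in SMILES; fill each atom to its normal valence:
  4 × C (aromatic): no H
  2 × S: 1 H each → 2
  1 × C: 3 H
  1 × C (aromatic): 1 H
  1 × C: no H
  1 × N (aromatic): no H
  1 × O: 1 H
  1 × O: no H
  Total hydrogens = 7.

7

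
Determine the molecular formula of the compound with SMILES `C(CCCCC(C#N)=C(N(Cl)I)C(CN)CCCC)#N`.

C14H22ClIN4

Heavy atoms from the SMILES: 14 C, 1 Cl, 1 I, 4 N.
Implicit hydrogens by atom environment:
  8 × C: 2 H each → 16
  4 × C: no H
  3 × N: no H
  1 × C: 3 H
  1 × C: 1 H
  1 × Cl: no H
  1 × I: no H
  1 × N: 2 H
  Total hydrogens = 22.
Molecular formula: C14H22ClIN4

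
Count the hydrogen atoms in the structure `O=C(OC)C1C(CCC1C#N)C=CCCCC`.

Hydrogens are implicit in SMILES; fill each atom to its normal valence:
  5 × C: 2 H each → 10
  5 × C: 1 H each → 5
  2 × C: 3 H each → 6
  2 × C: no H
  2 × O: no H
  1 × N: no H
  Total hydrogens = 21.

21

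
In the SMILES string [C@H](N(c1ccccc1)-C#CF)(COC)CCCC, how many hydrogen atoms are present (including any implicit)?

Hydrogens are implicit in SMILES; fill each atom to its normal valence:
  5 × C (aromatic): 1 H each → 5
  4 × C: 2 H each → 8
  2 × C: 3 H each → 6
  2 × C: no H
  1 × C: 1 H
  1 × C (aromatic): no H
  1 × F: no H
  1 × N: no H
  1 × O: no H
  Total hydrogens = 20.

20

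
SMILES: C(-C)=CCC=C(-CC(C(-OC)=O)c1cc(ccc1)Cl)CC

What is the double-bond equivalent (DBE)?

7

Molecular formula from the SMILES: C18H23ClO2.
DoU = (2C + 2 + N − H − X)/2 = (2·18 + 2 + 0 − 23 − 1)/2 = 14/2 = 7.
(Structurally: 1 ring(s) + 6 π bond(s) = 7.)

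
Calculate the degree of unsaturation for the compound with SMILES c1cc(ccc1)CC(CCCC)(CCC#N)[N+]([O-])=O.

7

Molecular formula from the SMILES: C15H20N2O2.
DoU = (2C + 2 + N − H − X)/2 = (2·15 + 2 + 2 − 20 − 0)/2 = 14/2 = 7.
(Structurally: 1 ring(s) + 6 π bond(s) = 7.)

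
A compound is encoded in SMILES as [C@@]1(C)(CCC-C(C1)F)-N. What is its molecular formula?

Heavy atoms from the SMILES: 7 C, 1 F, 1 N.
Implicit hydrogens by atom environment:
  4 × C: 2 H each → 8
  1 × C: 3 H
  1 × C: 1 H
  1 × C: no H
  1 × F: no H
  1 × N: 2 H
  Total hydrogens = 14.
Molecular formula: C7H14FN

C7H14FN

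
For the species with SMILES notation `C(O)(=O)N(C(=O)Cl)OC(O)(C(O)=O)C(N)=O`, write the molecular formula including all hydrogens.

C5H5ClN2O8

Heavy atoms from the SMILES: 5 C, 1 Cl, 2 N, 8 O.
Implicit hydrogens by atom environment:
  5 × C: no H
  5 × O: no H
  3 × O: 1 H each → 3
  1 × Cl: no H
  1 × N: 2 H
  1 × N: no H
  Total hydrogens = 5.
Molecular formula: C5H5ClN2O8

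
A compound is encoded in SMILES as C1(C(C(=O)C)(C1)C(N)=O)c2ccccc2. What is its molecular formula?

Heavy atoms from the SMILES: 12 C, 1 N, 2 O.
Implicit hydrogens by atom environment:
  5 × C (aromatic): 1 H each → 5
  3 × C: no H
  2 × O: no H
  1 × C: 3 H
  1 × C: 2 H
  1 × C: 1 H
  1 × C (aromatic): no H
  1 × N: 2 H
  Total hydrogens = 13.
Molecular formula: C12H13NO2

C12H13NO2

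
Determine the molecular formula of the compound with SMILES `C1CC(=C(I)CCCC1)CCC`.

Heavy atoms from the SMILES: 11 C, 1 I.
Implicit hydrogens by atom environment:
  8 × C: 2 H each → 16
  2 × C: no H
  1 × C: 3 H
  1 × I: no H
  Total hydrogens = 19.
Molecular formula: C11H19I

C11H19I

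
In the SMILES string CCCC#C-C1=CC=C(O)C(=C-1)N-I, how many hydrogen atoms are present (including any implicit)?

Hydrogens are implicit in SMILES; fill each atom to its normal valence:
  3 × C (aromatic): 1 H each → 3
  3 × C (aromatic): no H
  2 × C: 2 H each → 4
  2 × C: no H
  1 × C: 3 H
  1 × I: no H
  1 × N: 1 H
  1 × O: 1 H
  Total hydrogens = 12.

12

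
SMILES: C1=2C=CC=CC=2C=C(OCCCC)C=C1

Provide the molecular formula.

Heavy atoms from the SMILES: 14 C, 1 O.
Implicit hydrogens by atom environment:
  7 × C (aromatic): 1 H each → 7
  3 × C: 2 H each → 6
  3 × C (aromatic): no H
  1 × C: 3 H
  1 × O: no H
  Total hydrogens = 16.
Molecular formula: C14H16O

C14H16O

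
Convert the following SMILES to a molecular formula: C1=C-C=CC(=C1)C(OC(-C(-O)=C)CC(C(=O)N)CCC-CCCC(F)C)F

Heavy atoms from the SMILES: 21 C, 2 F, 1 N, 3 O.
Implicit hydrogens by atom environment:
  8 × C: 2 H each → 16
  5 × C (aromatic): 1 H each → 5
  4 × C: 1 H each → 4
  2 × C: no H
  2 × F: no H
  2 × O: no H
  1 × C: 3 H
  1 × C (aromatic): no H
  1 × N: 2 H
  1 × O: 1 H
  Total hydrogens = 31.
Molecular formula: C21H31F2NO3

C21H31F2NO3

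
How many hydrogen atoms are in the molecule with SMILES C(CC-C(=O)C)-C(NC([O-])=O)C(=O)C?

14

Hydrogens are implicit in SMILES; fill each atom to its normal valence:
  3 × C: 2 H each → 6
  3 × C: no H
  3 × O: no H
  2 × C: 3 H each → 6
  1 × C: 1 H
  1 × N: 1 H
  1 × O (charge -1): no H
  Total hydrogens = 14.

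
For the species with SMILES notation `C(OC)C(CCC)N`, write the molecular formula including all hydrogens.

Heavy atoms from the SMILES: 6 C, 1 N, 1 O.
Implicit hydrogens by atom environment:
  3 × C: 2 H each → 6
  2 × C: 3 H each → 6
  1 × C: 1 H
  1 × N: 2 H
  1 × O: no H
  Total hydrogens = 15.
Molecular formula: C6H15NO

C6H15NO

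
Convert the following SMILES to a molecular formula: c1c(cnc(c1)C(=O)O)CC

C8H9NO2

Heavy atoms from the SMILES: 8 C, 1 N, 2 O.
Implicit hydrogens by atom environment:
  3 × C (aromatic): 1 H each → 3
  2 × C (aromatic): no H
  1 × C: 3 H
  1 × C: 2 H
  1 × C: no H
  1 × N (aromatic): no H
  1 × O: 1 H
  1 × O: no H
  Total hydrogens = 9.
Molecular formula: C8H9NO2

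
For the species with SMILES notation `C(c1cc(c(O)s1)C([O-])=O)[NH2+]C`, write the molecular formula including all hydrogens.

Heavy atoms from the SMILES: 7 C, 1 N, 3 O, 1 S.
Implicit hydrogens by atom environment:
  3 × C (aromatic): no H
  1 × C: 3 H
  1 × C: 2 H
  1 × C (aromatic): 1 H
  1 × C: no H
  1 × N (charge +1): 2 H
  1 × O: 1 H
  1 × O: no H
  1 × O (charge -1): no H
  1 × S (aromatic): no H
  Total hydrogens = 9.
Molecular formula: C7H9NO3S

C7H9NO3S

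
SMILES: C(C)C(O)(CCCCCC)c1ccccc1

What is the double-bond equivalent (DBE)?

4

Molecular formula from the SMILES: C15H24O.
DoU = (2C + 2 + N − H − X)/2 = (2·15 + 2 + 0 − 24 − 0)/2 = 8/2 = 4.
(Structurally: 1 ring(s) + 3 π bond(s) = 4.)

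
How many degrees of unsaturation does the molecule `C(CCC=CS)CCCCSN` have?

Molecular formula from the SMILES: C9H19NS2.
DoU = (2C + 2 + N − H − X)/2 = (2·9 + 2 + 1 − 19 − 0)/2 = 2/2 = 1.
(Structurally: 0 ring(s) + 1 π bond(s) = 1.)

1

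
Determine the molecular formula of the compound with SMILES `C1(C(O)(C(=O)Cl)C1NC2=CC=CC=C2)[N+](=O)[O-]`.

Heavy atoms from the SMILES: 10 C, 1 Cl, 2 N, 4 O.
Implicit hydrogens by atom environment:
  5 × C (aromatic): 1 H each → 5
  2 × C: 1 H each → 2
  2 × C: no H
  2 × O: no H
  1 × C (aromatic): no H
  1 × Cl: no H
  1 × N: 1 H
  1 × N (charge +1): no H
  1 × O: 1 H
  1 × O (charge -1): no H
  Total hydrogens = 9.
Molecular formula: C10H9ClN2O4

C10H9ClN2O4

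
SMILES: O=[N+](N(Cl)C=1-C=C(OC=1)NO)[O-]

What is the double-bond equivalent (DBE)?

4

Molecular formula from the SMILES: C4H4ClN3O4.
DoU = (2C + 2 + N − H − X)/2 = (2·4 + 2 + 3 − 4 − 1)/2 = 8/2 = 4.
(Structurally: 1 ring(s) + 3 π bond(s) = 4.)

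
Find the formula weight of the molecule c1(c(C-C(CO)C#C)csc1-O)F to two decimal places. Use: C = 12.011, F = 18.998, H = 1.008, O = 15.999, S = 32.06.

200.23

Molecular formula: C9H9FO2S.
M = 9×12.011 + 1×18.998 + 9×1.008 + 2×15.999 + 1×32.06 = 200.23 g/mol.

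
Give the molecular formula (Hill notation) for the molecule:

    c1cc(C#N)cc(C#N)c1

Heavy atoms from the SMILES: 8 C, 2 N.
Implicit hydrogens by atom environment:
  4 × C (aromatic): 1 H each → 4
  2 × C (aromatic): no H
  2 × C: no H
  2 × N: no H
  Total hydrogens = 4.
Molecular formula: C8H4N2

C8H4N2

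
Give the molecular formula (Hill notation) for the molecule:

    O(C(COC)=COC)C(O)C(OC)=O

Heavy atoms from the SMILES: 8 C, 6 O.
Implicit hydrogens by atom environment:
  5 × O: no H
  3 × C: 3 H each → 9
  2 × C: 1 H each → 2
  2 × C: no H
  1 × C: 2 H
  1 × O: 1 H
  Total hydrogens = 14.
Molecular formula: C8H14O6

C8H14O6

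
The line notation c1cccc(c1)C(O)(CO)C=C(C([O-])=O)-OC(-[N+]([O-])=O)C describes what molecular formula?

Heavy atoms from the SMILES: 13 C, 1 N, 7 O.
Implicit hydrogens by atom environment:
  5 × C (aromatic): 1 H each → 5
  3 × C: no H
  3 × O: no H
  2 × C: 1 H each → 2
  2 × O: 1 H each → 2
  2 × O (charge -1): no H
  1 × C: 3 H
  1 × C: 2 H
  1 × C (aromatic): no H
  1 × N (charge +1): no H
  Total hydrogens = 14.
Net charge -1.
Molecular formula: C13H14NO7-

C13H14NO7-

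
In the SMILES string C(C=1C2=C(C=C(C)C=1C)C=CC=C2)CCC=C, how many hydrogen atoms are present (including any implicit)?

20

Hydrogens are implicit in SMILES; fill each atom to its normal valence:
  5 × C (aromatic): 1 H each → 5
  5 × C (aromatic): no H
  4 × C: 2 H each → 8
  2 × C: 3 H each → 6
  1 × C: 1 H
  Total hydrogens = 20.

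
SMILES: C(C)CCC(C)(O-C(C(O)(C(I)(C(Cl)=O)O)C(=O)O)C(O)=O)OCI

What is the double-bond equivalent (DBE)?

3

Molecular formula from the SMILES: C13H19ClI2O9.
DoU = (2C + 2 + N − H − X)/2 = (2·13 + 2 + 0 − 19 − 3)/2 = 6/2 = 3.
(Structurally: 0 ring(s) + 3 π bond(s) = 3.)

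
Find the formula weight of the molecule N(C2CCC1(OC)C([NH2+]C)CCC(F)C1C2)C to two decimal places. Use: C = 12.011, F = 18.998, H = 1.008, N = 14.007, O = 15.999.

Molecular formula: C13H26FN2O+.
M = 13×12.011 + 1×18.998 + 26×1.008 + 2×14.007 + 1×15.999 = 245.36 g/mol.

245.36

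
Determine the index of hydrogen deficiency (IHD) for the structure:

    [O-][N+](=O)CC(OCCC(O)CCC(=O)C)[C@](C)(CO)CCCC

2

Molecular formula from the SMILES: C16H31NO6.
DoU = (2C + 2 + N − H − X)/2 = (2·16 + 2 + 1 − 31 − 0)/2 = 4/2 = 2.
(Structurally: 0 ring(s) + 2 π bond(s) = 2.)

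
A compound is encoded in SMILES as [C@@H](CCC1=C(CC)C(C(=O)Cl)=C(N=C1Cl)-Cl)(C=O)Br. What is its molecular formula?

C12H11BrCl3NO2

Heavy atoms from the SMILES: 1 Br, 12 C, 3 Cl, 1 N, 2 O.
Implicit hydrogens by atom environment:
  5 × C (aromatic): no H
  3 × C: 2 H each → 6
  3 × Cl: no H
  2 × C: 1 H each → 2
  2 × O: no H
  1 × Br: no H
  1 × C: 3 H
  1 × C: no H
  1 × N (aromatic): no H
  Total hydrogens = 11.
Molecular formula: C12H11BrCl3NO2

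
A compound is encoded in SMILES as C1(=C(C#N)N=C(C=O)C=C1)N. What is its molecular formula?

Heavy atoms from the SMILES: 7 C, 3 N, 1 O.
Implicit hydrogens by atom environment:
  3 × C (aromatic): no H
  2 × C (aromatic): 1 H each → 2
  1 × C: 1 H
  1 × C: no H
  1 × N: 2 H
  1 × N (aromatic): no H
  1 × N: no H
  1 × O: no H
  Total hydrogens = 5.
Molecular formula: C7H5N3O

C7H5N3O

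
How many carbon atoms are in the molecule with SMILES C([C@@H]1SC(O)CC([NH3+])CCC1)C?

9

The symbol for carbon appears 9 times in the SMILES.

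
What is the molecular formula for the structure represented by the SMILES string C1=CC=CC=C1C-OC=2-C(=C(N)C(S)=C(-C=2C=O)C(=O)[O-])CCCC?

C19H20NO4S-

Heavy atoms from the SMILES: 19 C, 1 N, 4 O, 1 S.
Implicit hydrogens by atom environment:
  7 × C (aromatic): no H
  5 × C (aromatic): 1 H each → 5
  4 × C: 2 H each → 8
  3 × O: no H
  1 × C: 3 H
  1 × C: 1 H
  1 × C: no H
  1 × N: 2 H
  1 × O (charge -1): no H
  1 × S: 1 H
  Total hydrogens = 20.
Net charge -1.
Molecular formula: C19H20NO4S-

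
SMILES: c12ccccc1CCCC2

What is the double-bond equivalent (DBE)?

Molecular formula from the SMILES: C10H12.
DoU = (2C + 2 + N − H − X)/2 = (2·10 + 2 + 0 − 12 − 0)/2 = 10/2 = 5.
(Structurally: 2 ring(s) + 3 π bond(s) = 5.)

5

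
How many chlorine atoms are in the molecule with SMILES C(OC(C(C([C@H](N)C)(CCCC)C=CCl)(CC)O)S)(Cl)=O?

2

The symbol for chlorine appears 2 times in the SMILES.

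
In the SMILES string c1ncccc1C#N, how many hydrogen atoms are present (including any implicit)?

4

Hydrogens are implicit in SMILES; fill each atom to its normal valence:
  4 × C (aromatic): 1 H each → 4
  1 × C (aromatic): no H
  1 × C: no H
  1 × N (aromatic): no H
  1 × N: no H
  Total hydrogens = 4.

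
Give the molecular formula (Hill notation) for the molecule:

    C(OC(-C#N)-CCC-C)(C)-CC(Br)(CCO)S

Heavy atoms from the SMILES: 1 Br, 12 C, 1 N, 2 O, 1 S.
Implicit hydrogens by atom environment:
  6 × C: 2 H each → 12
  2 × C: 3 H each → 6
  2 × C: 1 H each → 2
  2 × C: no H
  1 × Br: no H
  1 × N: no H
  1 × O: 1 H
  1 × O: no H
  1 × S: 1 H
  Total hydrogens = 22.
Molecular formula: C12H22BrNO2S

C12H22BrNO2S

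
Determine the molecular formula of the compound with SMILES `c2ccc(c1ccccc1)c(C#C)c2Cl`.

Heavy atoms from the SMILES: 14 C, 1 Cl.
Implicit hydrogens by atom environment:
  8 × C (aromatic): 1 H each → 8
  4 × C (aromatic): no H
  1 × C: 1 H
  1 × C: no H
  1 × Cl: no H
  Total hydrogens = 9.
Molecular formula: C14H9Cl

C14H9Cl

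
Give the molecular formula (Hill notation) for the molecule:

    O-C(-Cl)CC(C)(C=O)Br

C5H8BrClO2

Heavy atoms from the SMILES: 1 Br, 5 C, 1 Cl, 2 O.
Implicit hydrogens by atom environment:
  2 × C: 1 H each → 2
  1 × Br: no H
  1 × C: 3 H
  1 × C: 2 H
  1 × C: no H
  1 × Cl: no H
  1 × O: 1 H
  1 × O: no H
  Total hydrogens = 8.
Molecular formula: C5H8BrClO2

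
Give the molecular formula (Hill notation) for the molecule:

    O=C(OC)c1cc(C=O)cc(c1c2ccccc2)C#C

Heavy atoms from the SMILES: 17 C, 3 O.
Implicit hydrogens by atom environment:
  7 × C (aromatic): 1 H each → 7
  5 × C (aromatic): no H
  3 × O: no H
  2 × C: 1 H each → 2
  2 × C: no H
  1 × C: 3 H
  Total hydrogens = 12.
Molecular formula: C17H12O3

C17H12O3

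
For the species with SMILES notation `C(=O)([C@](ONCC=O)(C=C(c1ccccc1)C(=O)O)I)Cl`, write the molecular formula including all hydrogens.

Heavy atoms from the SMILES: 13 C, 1 Cl, 1 I, 1 N, 5 O.
Implicit hydrogens by atom environment:
  5 × C (aromatic): 1 H each → 5
  4 × C: no H
  4 × O: no H
  2 × C: 1 H each → 2
  1 × C: 2 H
  1 × C (aromatic): no H
  1 × Cl: no H
  1 × I: no H
  1 × N: 1 H
  1 × O: 1 H
  Total hydrogens = 11.
Molecular formula: C13H11ClINO5

C13H11ClINO5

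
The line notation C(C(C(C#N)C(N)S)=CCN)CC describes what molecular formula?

C9H17N3S

Heavy atoms from the SMILES: 9 C, 3 N, 1 S.
Implicit hydrogens by atom environment:
  3 × C: 2 H each → 6
  3 × C: 1 H each → 3
  2 × C: no H
  2 × N: 2 H each → 4
  1 × C: 3 H
  1 × N: no H
  1 × S: 1 H
  Total hydrogens = 17.
Molecular formula: C9H17N3S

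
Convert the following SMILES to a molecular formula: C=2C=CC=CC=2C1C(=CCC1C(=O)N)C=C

C14H15NO

Heavy atoms from the SMILES: 14 C, 1 N, 1 O.
Implicit hydrogens by atom environment:
  5 × C (aromatic): 1 H each → 5
  4 × C: 1 H each → 4
  2 × C: 2 H each → 4
  2 × C: no H
  1 × C (aromatic): no H
  1 × N: 2 H
  1 × O: no H
  Total hydrogens = 15.
Molecular formula: C14H15NO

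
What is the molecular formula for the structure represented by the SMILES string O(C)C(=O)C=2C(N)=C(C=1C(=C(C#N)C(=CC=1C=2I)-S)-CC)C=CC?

C18H17IN2O2S

Heavy atoms from the SMILES: 18 C, 1 I, 2 N, 2 O, 1 S.
Implicit hydrogens by atom environment:
  9 × C (aromatic): no H
  3 × C: 3 H each → 9
  2 × C: 1 H each → 2
  2 × C: no H
  2 × O: no H
  1 × C: 2 H
  1 × C (aromatic): 1 H
  1 × I: no H
  1 × N: 2 H
  1 × N: no H
  1 × S: 1 H
  Total hydrogens = 17.
Molecular formula: C18H17IN2O2S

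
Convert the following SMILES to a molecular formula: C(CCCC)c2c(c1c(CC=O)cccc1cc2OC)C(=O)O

Heavy atoms from the SMILES: 19 C, 4 O.
Implicit hydrogens by atom environment:
  6 × C (aromatic): no H
  5 × C: 2 H each → 10
  4 × C (aromatic): 1 H each → 4
  3 × O: no H
  2 × C: 3 H each → 6
  1 × C: 1 H
  1 × C: no H
  1 × O: 1 H
  Total hydrogens = 22.
Molecular formula: C19H22O4

C19H22O4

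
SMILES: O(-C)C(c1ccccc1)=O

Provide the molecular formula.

Heavy atoms from the SMILES: 8 C, 2 O.
Implicit hydrogens by atom environment:
  5 × C (aromatic): 1 H each → 5
  2 × O: no H
  1 × C: 3 H
  1 × C (aromatic): no H
  1 × C: no H
  Total hydrogens = 8.
Molecular formula: C8H8O2

C8H8O2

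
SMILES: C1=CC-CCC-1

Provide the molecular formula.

Heavy atoms from the SMILES: 6 C.
Implicit hydrogens by atom environment:
  4 × C: 2 H each → 8
  2 × C: 1 H each → 2
  Total hydrogens = 10.
Molecular formula: C6H10

C6H10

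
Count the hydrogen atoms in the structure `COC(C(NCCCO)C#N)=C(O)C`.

Hydrogens are implicit in SMILES; fill each atom to its normal valence:
  3 × C: 2 H each → 6
  3 × C: no H
  2 × C: 3 H each → 6
  2 × O: 1 H each → 2
  1 × C: 1 H
  1 × N: 1 H
  1 × N: no H
  1 × O: no H
  Total hydrogens = 16.

16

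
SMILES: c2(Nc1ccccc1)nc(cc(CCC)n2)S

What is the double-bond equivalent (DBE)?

8

Molecular formula from the SMILES: C13H15N3S.
DoU = (2C + 2 + N − H − X)/2 = (2·13 + 2 + 3 − 15 − 0)/2 = 16/2 = 8.
(Structurally: 2 ring(s) + 6 π bond(s) = 8.)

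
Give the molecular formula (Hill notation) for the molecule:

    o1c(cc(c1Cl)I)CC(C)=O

Heavy atoms from the SMILES: 7 C, 1 Cl, 1 I, 2 O.
Implicit hydrogens by atom environment:
  3 × C (aromatic): no H
  1 × C: 3 H
  1 × C: 2 H
  1 × C (aromatic): 1 H
  1 × C: no H
  1 × Cl: no H
  1 × I: no H
  1 × O (aromatic): no H
  1 × O: no H
  Total hydrogens = 6.
Molecular formula: C7H6ClIO2

C7H6ClIO2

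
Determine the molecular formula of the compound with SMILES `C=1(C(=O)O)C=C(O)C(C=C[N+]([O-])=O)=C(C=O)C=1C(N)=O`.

C11H8N2O7

Heavy atoms from the SMILES: 11 C, 2 N, 7 O.
Implicit hydrogens by atom environment:
  5 × C (aromatic): no H
  4 × O: no H
  3 × C: 1 H each → 3
  2 × C: no H
  2 × O: 1 H each → 2
  1 × C (aromatic): 1 H
  1 × N: 2 H
  1 × N (charge +1): no H
  1 × O (charge -1): no H
  Total hydrogens = 8.
Molecular formula: C11H8N2O7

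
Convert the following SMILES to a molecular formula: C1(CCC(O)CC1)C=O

C7H12O2

Heavy atoms from the SMILES: 7 C, 2 O.
Implicit hydrogens by atom environment:
  4 × C: 2 H each → 8
  3 × C: 1 H each → 3
  1 × O: 1 H
  1 × O: no H
  Total hydrogens = 12.
Molecular formula: C7H12O2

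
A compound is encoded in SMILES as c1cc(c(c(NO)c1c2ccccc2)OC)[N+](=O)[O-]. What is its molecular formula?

C13H12N2O4

Heavy atoms from the SMILES: 13 C, 2 N, 4 O.
Implicit hydrogens by atom environment:
  7 × C (aromatic): 1 H each → 7
  5 × C (aromatic): no H
  2 × O: no H
  1 × C: 3 H
  1 × N: 1 H
  1 × N (charge +1): no H
  1 × O: 1 H
  1 × O (charge -1): no H
  Total hydrogens = 12.
Molecular formula: C13H12N2O4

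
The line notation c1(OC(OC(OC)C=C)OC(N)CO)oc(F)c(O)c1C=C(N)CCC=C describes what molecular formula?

Heavy atoms from the SMILES: 17 C, 1 F, 2 N, 7 O.
Implicit hydrogens by atom environment:
  6 × C: 1 H each → 6
  5 × C: 2 H each → 10
  4 × C (aromatic): no H
  4 × O: no H
  2 × N: 2 H each → 4
  2 × O: 1 H each → 2
  1 × C: 3 H
  1 × C: no H
  1 × F: no H
  1 × O (aromatic): no H
  Total hydrogens = 25.
Molecular formula: C17H25FN2O7

C17H25FN2O7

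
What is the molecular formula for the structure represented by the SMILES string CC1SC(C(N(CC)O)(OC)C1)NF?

C8H17FN2O2S

Heavy atoms from the SMILES: 8 C, 1 F, 2 N, 2 O, 1 S.
Implicit hydrogens by atom environment:
  3 × C: 3 H each → 9
  2 × C: 2 H each → 4
  2 × C: 1 H each → 2
  1 × C: no H
  1 × F: no H
  1 × N: 1 H
  1 × N: no H
  1 × O: 1 H
  1 × O: no H
  1 × S: no H
  Total hydrogens = 17.
Molecular formula: C8H17FN2O2S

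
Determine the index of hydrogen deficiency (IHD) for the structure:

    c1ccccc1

4

Molecular formula from the SMILES: C6H6.
DoU = (2C + 2 + N − H − X)/2 = (2·6 + 2 + 0 − 6 − 0)/2 = 8/2 = 4.
(Structurally: 1 ring(s) + 3 π bond(s) = 4.)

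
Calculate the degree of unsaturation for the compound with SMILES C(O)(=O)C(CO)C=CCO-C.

2

Molecular formula from the SMILES: C7H12O4.
DoU = (2C + 2 + N − H − X)/2 = (2·7 + 2 + 0 − 12 − 0)/2 = 4/2 = 2.
(Structurally: 0 ring(s) + 2 π bond(s) = 2.)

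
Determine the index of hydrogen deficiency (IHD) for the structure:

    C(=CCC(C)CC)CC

1

Molecular formula from the SMILES: C9H18.
DoU = (2C + 2 + N − H − X)/2 = (2·9 + 2 + 0 − 18 − 0)/2 = 2/2 = 1.
(Structurally: 0 ring(s) + 1 π bond(s) = 1.)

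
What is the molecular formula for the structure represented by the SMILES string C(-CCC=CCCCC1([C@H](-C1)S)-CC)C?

C14H26S

Heavy atoms from the SMILES: 14 C, 1 S.
Implicit hydrogens by atom environment:
  8 × C: 2 H each → 16
  3 × C: 1 H each → 3
  2 × C: 3 H each → 6
  1 × C: no H
  1 × S: 1 H
  Total hydrogens = 26.
Molecular formula: C14H26S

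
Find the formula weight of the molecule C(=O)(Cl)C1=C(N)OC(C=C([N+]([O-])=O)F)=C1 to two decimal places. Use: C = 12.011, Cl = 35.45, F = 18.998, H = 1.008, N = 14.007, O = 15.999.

Molecular formula: C7H4ClFN2O4.
M = 7×12.011 + 1×35.45 + 1×18.998 + 4×1.008 + 2×14.007 + 4×15.999 = 234.57 g/mol.

234.57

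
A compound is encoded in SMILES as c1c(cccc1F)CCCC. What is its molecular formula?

Heavy atoms from the SMILES: 10 C, 1 F.
Implicit hydrogens by atom environment:
  4 × C (aromatic): 1 H each → 4
  3 × C: 2 H each → 6
  2 × C (aromatic): no H
  1 × C: 3 H
  1 × F: no H
  Total hydrogens = 13.
Molecular formula: C10H13F

C10H13F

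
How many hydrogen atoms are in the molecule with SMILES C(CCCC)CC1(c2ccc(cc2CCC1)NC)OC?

Hydrogens are implicit in SMILES; fill each atom to its normal valence:
  8 × C: 2 H each → 16
  3 × C: 3 H each → 9
  3 × C (aromatic): 1 H each → 3
  3 × C (aromatic): no H
  1 × C: no H
  1 × N: 1 H
  1 × O: no H
  Total hydrogens = 29.

29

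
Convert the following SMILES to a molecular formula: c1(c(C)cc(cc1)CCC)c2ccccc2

C16H18

Heavy atoms from the SMILES: 16 C.
Implicit hydrogens by atom environment:
  8 × C (aromatic): 1 H each → 8
  4 × C (aromatic): no H
  2 × C: 3 H each → 6
  2 × C: 2 H each → 4
  Total hydrogens = 18.
Molecular formula: C16H18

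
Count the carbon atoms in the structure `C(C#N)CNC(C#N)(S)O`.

The symbol for carbon appears 5 times in the SMILES.

5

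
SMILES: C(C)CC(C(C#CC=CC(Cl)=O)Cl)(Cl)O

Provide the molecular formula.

Heavy atoms from the SMILES: 10 C, 3 Cl, 2 O.
Implicit hydrogens by atom environment:
  4 × C: no H
  3 × C: 1 H each → 3
  3 × Cl: no H
  2 × C: 2 H each → 4
  1 × C: 3 H
  1 × O: 1 H
  1 × O: no H
  Total hydrogens = 11.
Molecular formula: C10H11Cl3O2

C10H11Cl3O2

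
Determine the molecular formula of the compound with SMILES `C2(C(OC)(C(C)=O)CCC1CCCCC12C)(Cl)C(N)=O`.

C15H24ClNO3

Heavy atoms from the SMILES: 15 C, 1 Cl, 1 N, 3 O.
Implicit hydrogens by atom environment:
  6 × C: 2 H each → 12
  5 × C: no H
  3 × C: 3 H each → 9
  3 × O: no H
  1 × C: 1 H
  1 × Cl: no H
  1 × N: 2 H
  Total hydrogens = 24.
Molecular formula: C15H24ClNO3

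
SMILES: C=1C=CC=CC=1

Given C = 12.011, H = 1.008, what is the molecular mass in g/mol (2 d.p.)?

78.11

Molecular formula: C6H6.
M = 6×12.011 + 6×1.008 = 78.11 g/mol.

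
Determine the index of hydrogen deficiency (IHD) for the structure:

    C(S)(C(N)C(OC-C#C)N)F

2

Molecular formula from the SMILES: C6H11FN2OS.
DoU = (2C + 2 + N − H − X)/2 = (2·6 + 2 + 2 − 11 − 1)/2 = 4/2 = 2.
(Structurally: 0 ring(s) + 2 π bond(s) = 2.)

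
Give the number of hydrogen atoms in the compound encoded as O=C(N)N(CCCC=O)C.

12

Hydrogens are implicit in SMILES; fill each atom to its normal valence:
  3 × C: 2 H each → 6
  2 × O: no H
  1 × C: 3 H
  1 × C: 1 H
  1 × C: no H
  1 × N: 2 H
  1 × N: no H
  Total hydrogens = 12.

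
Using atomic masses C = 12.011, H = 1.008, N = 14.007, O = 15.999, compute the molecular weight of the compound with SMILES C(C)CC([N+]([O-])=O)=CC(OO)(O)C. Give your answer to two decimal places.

191.18

Molecular formula: C7H13NO5.
M = 7×12.011 + 13×1.008 + 1×14.007 + 5×15.999 = 191.18 g/mol.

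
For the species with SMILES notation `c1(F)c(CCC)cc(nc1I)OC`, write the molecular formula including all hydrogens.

C9H11FINO

Heavy atoms from the SMILES: 9 C, 1 F, 1 I, 1 N, 1 O.
Implicit hydrogens by atom environment:
  4 × C (aromatic): no H
  2 × C: 3 H each → 6
  2 × C: 2 H each → 4
  1 × C (aromatic): 1 H
  1 × F: no H
  1 × I: no H
  1 × N (aromatic): no H
  1 × O: no H
  Total hydrogens = 11.
Molecular formula: C9H11FINO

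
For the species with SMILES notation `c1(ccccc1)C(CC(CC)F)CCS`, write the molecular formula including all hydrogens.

Heavy atoms from the SMILES: 13 C, 1 F, 1 S.
Implicit hydrogens by atom environment:
  5 × C (aromatic): 1 H each → 5
  4 × C: 2 H each → 8
  2 × C: 1 H each → 2
  1 × C: 3 H
  1 × C (aromatic): no H
  1 × F: no H
  1 × S: 1 H
  Total hydrogens = 19.
Molecular formula: C13H19FS

C13H19FS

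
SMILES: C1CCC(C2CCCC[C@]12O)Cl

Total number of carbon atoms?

The symbol for carbon appears 10 times in the SMILES. (Cl is a single chlorine, not C + l.)

10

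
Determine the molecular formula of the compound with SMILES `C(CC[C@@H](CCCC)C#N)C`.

Heavy atoms from the SMILES: 10 C, 1 N.
Implicit hydrogens by atom environment:
  6 × C: 2 H each → 12
  2 × C: 3 H each → 6
  1 × C: 1 H
  1 × C: no H
  1 × N: no H
  Total hydrogens = 19.
Molecular formula: C10H19N

C10H19N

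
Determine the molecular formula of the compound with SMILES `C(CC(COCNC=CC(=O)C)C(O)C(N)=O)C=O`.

C12H20N2O5

Heavy atoms from the SMILES: 12 C, 2 N, 5 O.
Implicit hydrogens by atom environment:
  5 × C: 1 H each → 5
  4 × C: 2 H each → 8
  4 × O: no H
  2 × C: no H
  1 × C: 3 H
  1 × N: 2 H
  1 × N: 1 H
  1 × O: 1 H
  Total hydrogens = 20.
Molecular formula: C12H20N2O5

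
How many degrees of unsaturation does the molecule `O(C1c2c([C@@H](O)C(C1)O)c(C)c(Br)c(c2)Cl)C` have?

5

Molecular formula from the SMILES: C12H14BrClO3.
DoU = (2C + 2 + N − H − X)/2 = (2·12 + 2 + 0 − 14 − 2)/2 = 10/2 = 5.
(Structurally: 2 ring(s) + 3 π bond(s) = 5.)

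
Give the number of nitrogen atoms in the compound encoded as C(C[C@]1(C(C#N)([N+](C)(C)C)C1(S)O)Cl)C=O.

2

The symbol for nitrogen appears 2 times in the SMILES.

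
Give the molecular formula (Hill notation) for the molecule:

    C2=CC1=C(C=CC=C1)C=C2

Heavy atoms from the SMILES: 10 C.
Implicit hydrogens by atom environment:
  8 × C (aromatic): 1 H each → 8
  2 × C (aromatic): no H
  Total hydrogens = 8.
Molecular formula: C10H8

C10H8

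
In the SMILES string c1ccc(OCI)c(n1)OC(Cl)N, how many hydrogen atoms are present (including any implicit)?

8

Hydrogens are implicit in SMILES; fill each atom to its normal valence:
  3 × C (aromatic): 1 H each → 3
  2 × C (aromatic): no H
  2 × O: no H
  1 × C: 2 H
  1 × C: 1 H
  1 × Cl: no H
  1 × I: no H
  1 × N: 2 H
  1 × N (aromatic): no H
  Total hydrogens = 8.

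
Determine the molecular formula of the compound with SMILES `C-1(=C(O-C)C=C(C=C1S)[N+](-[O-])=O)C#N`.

Heavy atoms from the SMILES: 8 C, 2 N, 3 O, 1 S.
Implicit hydrogens by atom environment:
  4 × C (aromatic): no H
  2 × C (aromatic): 1 H each → 2
  2 × O: no H
  1 × C: 3 H
  1 × C: no H
  1 × N (charge +1): no H
  1 × N: no H
  1 × O (charge -1): no H
  1 × S: 1 H
  Total hydrogens = 6.
Molecular formula: C8H6N2O3S

C8H6N2O3S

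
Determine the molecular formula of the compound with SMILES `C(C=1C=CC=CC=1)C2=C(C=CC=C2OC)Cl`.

C14H13ClO

Heavy atoms from the SMILES: 14 C, 1 Cl, 1 O.
Implicit hydrogens by atom environment:
  8 × C (aromatic): 1 H each → 8
  4 × C (aromatic): no H
  1 × C: 3 H
  1 × C: 2 H
  1 × Cl: no H
  1 × O: no H
  Total hydrogens = 13.
Molecular formula: C14H13ClO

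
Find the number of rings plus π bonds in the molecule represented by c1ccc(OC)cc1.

4

Molecular formula from the SMILES: C7H8O.
DoU = (2C + 2 + N − H − X)/2 = (2·7 + 2 + 0 − 8 − 0)/2 = 8/2 = 4.
(Structurally: 1 ring(s) + 3 π bond(s) = 4.)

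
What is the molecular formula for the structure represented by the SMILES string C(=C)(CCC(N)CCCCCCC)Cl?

C12H24ClN

Heavy atoms from the SMILES: 12 C, 1 Cl, 1 N.
Implicit hydrogens by atom environment:
  9 × C: 2 H each → 18
  1 × C: 3 H
  1 × C: 1 H
  1 × C: no H
  1 × Cl: no H
  1 × N: 2 H
  Total hydrogens = 24.
Molecular formula: C12H24ClN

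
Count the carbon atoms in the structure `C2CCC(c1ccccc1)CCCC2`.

14

The symbol for carbon appears 14 times in the SMILES. Lowercase c denotes aromatic carbon and counts toward C.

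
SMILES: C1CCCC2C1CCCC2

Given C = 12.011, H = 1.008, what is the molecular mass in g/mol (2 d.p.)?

Molecular formula: C10H18.
M = 10×12.011 + 18×1.008 = 138.25 g/mol.

138.25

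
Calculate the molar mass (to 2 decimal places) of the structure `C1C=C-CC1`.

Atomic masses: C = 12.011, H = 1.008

68.12

Molecular formula: C5H8.
M = 5×12.011 + 8×1.008 = 68.12 g/mol.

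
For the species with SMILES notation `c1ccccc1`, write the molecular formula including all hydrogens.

Heavy atoms from the SMILES: 6 C.
Implicit hydrogens by atom environment:
  6 × C (aromatic): 1 H each → 6
  Total hydrogens = 6.
Molecular formula: C6H6

C6H6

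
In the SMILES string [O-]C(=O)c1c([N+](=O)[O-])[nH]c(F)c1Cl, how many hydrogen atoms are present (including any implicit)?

Hydrogens are implicit in SMILES; fill each atom to its normal valence:
  4 × C (aromatic): no H
  2 × O: no H
  2 × O (charge -1): no H
  1 × C: no H
  1 × Cl: no H
  1 × F: no H
  1 × N (aromatic): 1 H
  1 × N (charge +1): no H
  Total hydrogens = 1.

1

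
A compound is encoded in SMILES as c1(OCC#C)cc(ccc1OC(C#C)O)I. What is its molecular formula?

Heavy atoms from the SMILES: 12 C, 1 I, 3 O.
Implicit hydrogens by atom environment:
  3 × C (aromatic): 1 H each → 3
  3 × C: 1 H each → 3
  3 × C (aromatic): no H
  2 × C: no H
  2 × O: no H
  1 × C: 2 H
  1 × I: no H
  1 × O: 1 H
  Total hydrogens = 9.
Molecular formula: C12H9IO3

C12H9IO3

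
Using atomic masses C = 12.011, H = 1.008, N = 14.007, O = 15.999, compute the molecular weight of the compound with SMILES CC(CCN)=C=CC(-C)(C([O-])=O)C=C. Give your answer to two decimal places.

194.25

Molecular formula: C11H16NO2-.
M = 11×12.011 + 16×1.008 + 1×14.007 + 2×15.999 = 194.25 g/mol.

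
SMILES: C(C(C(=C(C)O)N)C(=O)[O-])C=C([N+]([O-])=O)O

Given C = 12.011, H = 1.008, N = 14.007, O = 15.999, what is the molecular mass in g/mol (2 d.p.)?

Molecular formula: C8H11N2O6-.
M = 8×12.011 + 11×1.008 + 2×14.007 + 6×15.999 = 231.18 g/mol.

231.18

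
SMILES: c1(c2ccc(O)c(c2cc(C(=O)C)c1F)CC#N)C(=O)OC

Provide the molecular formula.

C16H12FNO4

Heavy atoms from the SMILES: 16 C, 1 F, 1 N, 4 O.
Implicit hydrogens by atom environment:
  7 × C (aromatic): no H
  3 × C (aromatic): 1 H each → 3
  3 × C: no H
  3 × O: no H
  2 × C: 3 H each → 6
  1 × C: 2 H
  1 × F: no H
  1 × N: no H
  1 × O: 1 H
  Total hydrogens = 12.
Molecular formula: C16H12FNO4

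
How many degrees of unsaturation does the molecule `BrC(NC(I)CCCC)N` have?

0

Molecular formula from the SMILES: C6H14BrIN2.
DoU = (2C + 2 + N − H − X)/2 = (2·6 + 2 + 2 − 14 − 2)/2 = 0/2 = 0.
(Structurally: 0 ring(s) + 0 π bond(s) = 0.)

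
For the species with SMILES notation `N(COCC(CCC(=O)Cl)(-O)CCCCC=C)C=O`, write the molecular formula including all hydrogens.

C13H22ClNO4

Heavy atoms from the SMILES: 13 C, 1 Cl, 1 N, 4 O.
Implicit hydrogens by atom environment:
  9 × C: 2 H each → 18
  3 × O: no H
  2 × C: 1 H each → 2
  2 × C: no H
  1 × Cl: no H
  1 × N: 1 H
  1 × O: 1 H
  Total hydrogens = 22.
Molecular formula: C13H22ClNO4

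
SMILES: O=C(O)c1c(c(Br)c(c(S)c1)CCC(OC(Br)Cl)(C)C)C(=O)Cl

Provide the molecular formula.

C14H14Br2Cl2O4S

Heavy atoms from the SMILES: 2 Br, 14 C, 2 Cl, 4 O, 1 S.
Implicit hydrogens by atom environment:
  5 × C (aromatic): no H
  3 × C: no H
  3 × O: no H
  2 × Br: no H
  2 × C: 3 H each → 6
  2 × C: 2 H each → 4
  2 × Cl: no H
  1 × C (aromatic): 1 H
  1 × C: 1 H
  1 × O: 1 H
  1 × S: 1 H
  Total hydrogens = 14.
Molecular formula: C14H14Br2Cl2O4S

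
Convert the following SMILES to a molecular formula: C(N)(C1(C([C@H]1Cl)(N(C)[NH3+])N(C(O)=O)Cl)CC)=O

Heavy atoms from the SMILES: 8 C, 2 Cl, 4 N, 3 O.
Implicit hydrogens by atom environment:
  4 × C: no H
  2 × C: 3 H each → 6
  2 × Cl: no H
  2 × N: no H
  2 × O: no H
  1 × C: 2 H
  1 × C: 1 H
  1 × N (charge +1): 3 H
  1 × N: 2 H
  1 × O: 1 H
  Total hydrogens = 15.
Net charge +1.
Molecular formula: C8H15Cl2N4O3+

C8H15Cl2N4O3+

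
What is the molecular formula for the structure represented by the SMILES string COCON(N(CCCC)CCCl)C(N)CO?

C10H24ClN3O3

Heavy atoms from the SMILES: 10 C, 1 Cl, 3 N, 3 O.
Implicit hydrogens by atom environment:
  7 × C: 2 H each → 14
  2 × C: 3 H each → 6
  2 × N: no H
  2 × O: no H
  1 × C: 1 H
  1 × Cl: no H
  1 × N: 2 H
  1 × O: 1 H
  Total hydrogens = 24.
Molecular formula: C10H24ClN3O3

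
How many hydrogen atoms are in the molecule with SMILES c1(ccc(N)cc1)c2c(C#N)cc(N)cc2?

Hydrogens are implicit in SMILES; fill each atom to its normal valence:
  7 × C (aromatic): 1 H each → 7
  5 × C (aromatic): no H
  2 × N: 2 H each → 4
  1 × C: no H
  1 × N: no H
  Total hydrogens = 11.

11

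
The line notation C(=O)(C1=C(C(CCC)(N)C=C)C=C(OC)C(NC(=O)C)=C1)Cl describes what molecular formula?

C16H21ClN2O3

Heavy atoms from the SMILES: 16 C, 1 Cl, 2 N, 3 O.
Implicit hydrogens by atom environment:
  4 × C (aromatic): no H
  3 × C: 3 H each → 9
  3 × C: 2 H each → 6
  3 × C: no H
  3 × O: no H
  2 × C (aromatic): 1 H each → 2
  1 × C: 1 H
  1 × Cl: no H
  1 × N: 2 H
  1 × N: 1 H
  Total hydrogens = 21.
Molecular formula: C16H21ClN2O3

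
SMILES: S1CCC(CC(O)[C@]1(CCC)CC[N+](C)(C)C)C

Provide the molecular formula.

C15H32NOS+

Heavy atoms from the SMILES: 15 C, 1 N, 1 O, 1 S.
Implicit hydrogens by atom environment:
  7 × C: 2 H each → 14
  5 × C: 3 H each → 15
  2 × C: 1 H each → 2
  1 × C: no H
  1 × N (charge +1): no H
  1 × O: 1 H
  1 × S: no H
  Total hydrogens = 32.
Net charge +1.
Molecular formula: C15H32NOS+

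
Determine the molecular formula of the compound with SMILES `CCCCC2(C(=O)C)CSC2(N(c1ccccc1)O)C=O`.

Heavy atoms from the SMILES: 16 C, 1 N, 3 O, 1 S.
Implicit hydrogens by atom environment:
  5 × C (aromatic): 1 H each → 5
  4 × C: 2 H each → 8
  3 × C: no H
  2 × C: 3 H each → 6
  2 × O: no H
  1 × C: 1 H
  1 × C (aromatic): no H
  1 × N: no H
  1 × O: 1 H
  1 × S: no H
  Total hydrogens = 21.
Molecular formula: C16H21NO3S

C16H21NO3S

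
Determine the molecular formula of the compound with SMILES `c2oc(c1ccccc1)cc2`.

Heavy atoms from the SMILES: 10 C, 1 O.
Implicit hydrogens by atom environment:
  8 × C (aromatic): 1 H each → 8
  2 × C (aromatic): no H
  1 × O (aromatic): no H
  Total hydrogens = 8.
Molecular formula: C10H8O

C10H8O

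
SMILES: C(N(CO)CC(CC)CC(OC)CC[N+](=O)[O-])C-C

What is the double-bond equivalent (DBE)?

1

Molecular formula from the SMILES: C13H28N2O4.
DoU = (2C + 2 + N − H − X)/2 = (2·13 + 2 + 2 − 28 − 0)/2 = 2/2 = 1.
(Structurally: 0 ring(s) + 1 π bond(s) = 1.)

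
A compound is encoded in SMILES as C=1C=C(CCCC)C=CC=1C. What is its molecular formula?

Heavy atoms from the SMILES: 11 C.
Implicit hydrogens by atom environment:
  4 × C (aromatic): 1 H each → 4
  3 × C: 2 H each → 6
  2 × C: 3 H each → 6
  2 × C (aromatic): no H
  Total hydrogens = 16.
Molecular formula: C11H16

C11H16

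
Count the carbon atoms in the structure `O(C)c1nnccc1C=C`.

The symbol for carbon appears 7 times in the SMILES. Lowercase c denotes aromatic carbon and counts toward C.

7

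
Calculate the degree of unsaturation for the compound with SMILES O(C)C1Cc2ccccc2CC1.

Molecular formula from the SMILES: C11H14O.
DoU = (2C + 2 + N − H − X)/2 = (2·11 + 2 + 0 − 14 − 0)/2 = 10/2 = 5.
(Structurally: 2 ring(s) + 3 π bond(s) = 5.)

5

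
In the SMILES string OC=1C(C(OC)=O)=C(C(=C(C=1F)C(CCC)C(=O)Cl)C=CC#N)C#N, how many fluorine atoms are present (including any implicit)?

1

The symbol for fluorine appears 1 time in the SMILES.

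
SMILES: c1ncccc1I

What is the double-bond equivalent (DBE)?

Molecular formula from the SMILES: C5H4IN.
DoU = (2C + 2 + N − H − X)/2 = (2·5 + 2 + 1 − 4 − 1)/2 = 8/2 = 4.
(Structurally: 1 ring(s) + 3 π bond(s) = 4.)

4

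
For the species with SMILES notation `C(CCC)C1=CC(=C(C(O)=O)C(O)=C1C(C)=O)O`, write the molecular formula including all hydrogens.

C13H16O5

Heavy atoms from the SMILES: 13 C, 5 O.
Implicit hydrogens by atom environment:
  5 × C (aromatic): no H
  3 × C: 2 H each → 6
  3 × O: 1 H each → 3
  2 × C: 3 H each → 6
  2 × C: no H
  2 × O: no H
  1 × C (aromatic): 1 H
  Total hydrogens = 16.
Molecular formula: C13H16O5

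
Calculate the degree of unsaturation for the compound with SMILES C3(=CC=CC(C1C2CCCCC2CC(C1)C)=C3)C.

6

Molecular formula from the SMILES: C18H26.
DoU = (2C + 2 + N − H − X)/2 = (2·18 + 2 + 0 − 26 − 0)/2 = 12/2 = 6.
(Structurally: 3 ring(s) + 3 π bond(s) = 6.)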